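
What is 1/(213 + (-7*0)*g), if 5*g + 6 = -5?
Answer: 1/213 ≈ 0.0046948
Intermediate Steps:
g = -11/5 (g = -6/5 + (1/5)*(-5) = -6/5 - 1 = -11/5 ≈ -2.2000)
1/(213 + (-7*0)*g) = 1/(213 - 7*0*(-11/5)) = 1/(213 + 0*(-11/5)) = 1/(213 + 0) = 1/213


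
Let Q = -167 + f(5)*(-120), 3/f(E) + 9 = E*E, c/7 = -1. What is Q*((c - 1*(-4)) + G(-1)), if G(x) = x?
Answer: 758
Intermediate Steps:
c = -7 (c = 7*(-1) = -7)
f(E) = 3/(-9 + E**2) (f(E) = 3/(-9 + E*E) = 3/(-9 + E**2))
Q = -379/2 (Q = -167 + (3/(-9 + 5**2))*(-120) = -167 + (3/(-9 + 25))*(-120) = -167 + (3/16)*(-120) = -167 - 45/2 = -379/2 ≈ -189.50)
Q*((c - 1*(-4)) + G(-1)) = -379*((-7 - 1*(-4)) - 1)/2 = -379*((-7 + 4) - 1)/2 = -379*(-3 - 1)/2 = -379/2*(-4) = 758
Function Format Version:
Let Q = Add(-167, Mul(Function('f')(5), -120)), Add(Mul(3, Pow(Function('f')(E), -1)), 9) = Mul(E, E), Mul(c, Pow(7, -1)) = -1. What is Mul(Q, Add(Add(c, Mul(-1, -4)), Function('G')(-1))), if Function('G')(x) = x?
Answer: 758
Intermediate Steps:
c = -7 (c = Mul(7, -1) = -7)
Function('f')(E) = Mul(3, Pow(Add(-9, Pow(E, 2)), -1)) (Function('f')(E) = Mul(3, Pow(Add(-9, Mul(E, E)), -1)) = Mul(3, Pow(Add(-9, Pow(E, 2)), -1)))
Q = Rational(-379, 2) (Q = Add(-167, Mul(Mul(3, Pow(Add(-9, Pow(5, 2)), -1)), -120)) = Add(-167, Mul(Mul(3, Pow(Add(-9, 25), -1)), -120)) = Add(-167, Mul(Mul(3, Pow(16, -1)), -120)) = Add(-167, Mul(Mul(3, Rational(1, 16)), -120)) = Add(-167, Mul(Rational(3, 16), -120)) = Add(-167, Rational(-45, 2)) = Rational(-379, 2) ≈ -189.50)
Mul(Q, Add(Add(c, Mul(-1, -4)), Function('G')(-1))) = Mul(Rational(-379, 2), Add(Add(-7, Mul(-1, -4)), -1)) = Mul(Rational(-379, 2), Add(Add(-7, 4), -1)) = Mul(Rational(-379, 2), Add(-3, -1)) = Mul(Rational(-379, 2), -4) = 758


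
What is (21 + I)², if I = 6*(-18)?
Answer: 7569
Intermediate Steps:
I = -108
(21 + I)² = (21 - 108)² = (-87)² = 7569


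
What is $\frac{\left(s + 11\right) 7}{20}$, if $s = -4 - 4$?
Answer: $\frac{21}{20} \approx 1.05$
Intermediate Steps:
$s = -8$
$\frac{\left(s + 11\right) 7}{20} = \frac{\left(-8 + 11\right) 7}{20} = 3 \cdot 7 \cdot \frac{1}{20} = 21 \cdot \frac{1}{20} = \frac{21}{20}$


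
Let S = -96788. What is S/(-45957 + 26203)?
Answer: 48394/9877 ≈ 4.8997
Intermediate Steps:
S/(-45957 + 26203) = -96788/(-45957 + 26203) = -96788/(-19754) = -96788*(-1/19754) = 48394/9877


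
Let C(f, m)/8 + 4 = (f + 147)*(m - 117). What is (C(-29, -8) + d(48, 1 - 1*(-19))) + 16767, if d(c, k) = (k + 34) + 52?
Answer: -101159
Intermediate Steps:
C(f, m) = -32 + 8*(-117 + m)*(147 + f) (C(f, m) = -32 + 8*((f + 147)*(m - 117)) = -32 + 8*((147 + f)*(-117 + m)) = -32 + 8*((-117 + m)*(147 + f)) = -32 + 8*(-117 + m)*(147 + f))
d(c, k) = 86 + k (d(c, k) = (34 + k) + 52 = 86 + k)
(C(-29, -8) + d(48, 1 - 1*(-19))) + 16767 = ((-137624 - 936*(-29) + 1176*(-8) + 8*(-29)*(-8)) + (86 + (1 - 1*(-19)))) + 16767 = ((-137624 + 27144 - 9408 + 1856) + (86 + (1 + 19))) + 16767 = (-118032 + (86 + 20)) + 16767 = (-118032 + 106) + 16767 = -117926 + 16767 = -101159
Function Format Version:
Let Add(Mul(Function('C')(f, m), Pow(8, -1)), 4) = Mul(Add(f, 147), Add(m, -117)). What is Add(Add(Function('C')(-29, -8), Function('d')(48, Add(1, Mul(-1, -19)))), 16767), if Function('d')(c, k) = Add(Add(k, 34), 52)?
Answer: -101159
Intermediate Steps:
Function('C')(f, m) = Add(-32, Mul(8, Add(-117, m), Add(147, f))) (Function('C')(f, m) = Add(-32, Mul(8, Mul(Add(f, 147), Add(m, -117)))) = Add(-32, Mul(8, Mul(Add(147, f), Add(-117, m)))) = Add(-32, Mul(8, Mul(Add(-117, m), Add(147, f)))) = Add(-32, Mul(8, Add(-117, m), Add(147, f))))
Function('d')(c, k) = Add(86, k) (Function('d')(c, k) = Add(Add(34, k), 52) = Add(86, k))
Add(Add(Function('C')(-29, -8), Function('d')(48, Add(1, Mul(-1, -19)))), 16767) = Add(Add(Add(-137624, Mul(-936, -29), Mul(1176, -8), Mul(8, -29, -8)), Add(86, Add(1, Mul(-1, -19)))), 16767) = Add(Add(Add(-137624, 27144, -9408, 1856), Add(86, Add(1, 19))), 16767) = Add(Add(-118032, Add(86, 20)), 16767) = Add(Add(-118032, 106), 16767) = Add(-117926, 16767) = -101159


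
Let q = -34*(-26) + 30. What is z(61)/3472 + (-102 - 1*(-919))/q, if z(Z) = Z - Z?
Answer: 817/914 ≈ 0.89387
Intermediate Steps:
z(Z) = 0
q = 914 (q = 884 + 30 = 914)
z(61)/3472 + (-102 - 1*(-919))/q = 0/3472 + (-102 - 1*(-919))/914 = 0*(1/3472) + (-102 + 919)*(1/914) = 0 + 817*(1/914) = 0 + 817/914 = 817/914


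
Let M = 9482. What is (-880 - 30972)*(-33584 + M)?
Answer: 767696904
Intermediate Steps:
(-880 - 30972)*(-33584 + M) = (-880 - 30972)*(-33584 + 9482) = -31852*(-24102) = 767696904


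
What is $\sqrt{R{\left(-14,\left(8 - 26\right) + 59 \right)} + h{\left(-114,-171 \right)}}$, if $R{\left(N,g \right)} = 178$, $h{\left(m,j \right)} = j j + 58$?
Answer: $\sqrt{29477} \approx 171.69$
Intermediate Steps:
$h{\left(m,j \right)} = 58 + j^{2}$ ($h{\left(m,j \right)} = j^{2} + 58 = 58 + j^{2}$)
$\sqrt{R{\left(-14,\left(8 - 26\right) + 59 \right)} + h{\left(-114,-171 \right)}} = \sqrt{178 + \left(58 + \left(-171\right)^{2}\right)} = \sqrt{178 + \left(58 + 29241\right)} = \sqrt{178 + 29299} = \sqrt{29477}$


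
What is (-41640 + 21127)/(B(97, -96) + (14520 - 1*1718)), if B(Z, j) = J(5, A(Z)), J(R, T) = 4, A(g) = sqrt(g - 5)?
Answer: -20513/12806 ≈ -1.6018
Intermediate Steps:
A(g) = sqrt(-5 + g)
B(Z, j) = 4
(-41640 + 21127)/(B(97, -96) + (14520 - 1*1718)) = (-41640 + 21127)/(4 + (14520 - 1*1718)) = -20513/(4 + (14520 - 1718)) = -20513/(4 + 12802) = -20513/12806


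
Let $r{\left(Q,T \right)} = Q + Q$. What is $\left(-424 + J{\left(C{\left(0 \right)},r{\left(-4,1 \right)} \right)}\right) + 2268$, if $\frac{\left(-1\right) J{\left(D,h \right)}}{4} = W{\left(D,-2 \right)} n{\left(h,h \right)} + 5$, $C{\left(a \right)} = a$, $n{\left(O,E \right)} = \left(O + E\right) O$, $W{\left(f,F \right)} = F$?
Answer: $2848$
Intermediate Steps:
$n{\left(O,E \right)} = O \left(E + O\right)$ ($n{\left(O,E \right)} = \left(E + O\right) O = O \left(E + O\right)$)
$r{\left(Q,T \right)} = 2 Q$
$J{\left(D,h \right)} = -20 + 16 h^{2}$ ($J{\left(D,h \right)} = - 4 \left(- 2 h \left(h + h\right) + 5\right) = - 4 \left(- 2 h 2 h + 5\right) = - 4 \left(- 2 \cdot 2 h^{2} + 5\right) = - 4 \left(- 4 h^{2} + 5\right) = - 4 \left(5 - 4 h^{2}\right) = -20 + 16 h^{2}$)
$\left(-424 + J{\left(C{\left(0 \right)},r{\left(-4,1 \right)} \right)}\right) + 2268 = \left(-424 - \left(20 - 16 \left(2 \left(-4\right)\right)^{2}\right)\right) + 2268 = \left(-424 - \left(20 - 16 \left(-8\right)^{2}\right)\right) + 2268 = \left(-424 + \left(-20 + 16 \cdot 64\right)\right) + 2268 = \left(-424 + \left(-20 + 1024\right)\right) + 2268 = \left(-424 + 1004\right) + 2268 = 580 + 2268 = 2848$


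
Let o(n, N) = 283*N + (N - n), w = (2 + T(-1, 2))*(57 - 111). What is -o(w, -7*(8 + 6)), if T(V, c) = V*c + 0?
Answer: 27832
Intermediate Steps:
T(V, c) = V*c
w = 0 (w = (2 - 1*2)*(57 - 111) = (2 - 2)*(-54) = 0*(-54) = 0)
o(n, N) = -n + 284*N
-o(w, -7*(8 + 6)) = -(-1*0 + 284*(-7*(8 + 6))) = -(0 + 284*(-7*14)) = -(0 + 284*(-98)) = -(0 - 27832) = -1*(-27832) = 27832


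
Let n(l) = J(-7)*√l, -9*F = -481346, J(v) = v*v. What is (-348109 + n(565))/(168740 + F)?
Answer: -3132981/2000006 + 441*√565/2000006 ≈ -1.5612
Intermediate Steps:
J(v) = v²
F = 481346/9 (F = -⅑*(-481346) = 481346/9 ≈ 53483.)
n(l) = 49*√l (n(l) = (-7)²*√l = 49*√l)
(-348109 + n(565))/(168740 + F) = (-348109 + 49*√565)/(168740 + 481346/9) = (-348109 + 49*√565)/(2000006/9) = (-348109 + 49*√565)*(9/2000006) = -3132981/2000006 + 441*√565/2000006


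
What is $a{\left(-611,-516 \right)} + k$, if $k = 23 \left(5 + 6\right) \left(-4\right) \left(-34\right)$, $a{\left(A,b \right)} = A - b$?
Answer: $34313$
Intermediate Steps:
$k = 34408$ ($k = 23 \cdot 11 \left(-4\right) \left(-34\right) = 23 \left(-44\right) \left(-34\right) = \left(-1012\right) \left(-34\right) = 34408$)
$a{\left(-611,-516 \right)} + k = \left(-611 - -516\right) + 34408 = \left(-611 + 516\right) + 34408 = -95 + 34408 = 34313$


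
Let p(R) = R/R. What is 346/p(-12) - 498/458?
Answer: 78985/229 ≈ 344.91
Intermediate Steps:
p(R) = 1
346/p(-12) - 498/458 = 346/1 - 498/458 = 346*1 - 498*1/458 = 346 - 249/229 = 78985/229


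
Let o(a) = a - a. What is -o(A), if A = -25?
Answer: 0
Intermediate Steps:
o(a) = 0
-o(A) = -1*0 = 0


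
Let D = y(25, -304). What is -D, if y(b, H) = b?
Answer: -25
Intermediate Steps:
D = 25
-D = -1*25 = -25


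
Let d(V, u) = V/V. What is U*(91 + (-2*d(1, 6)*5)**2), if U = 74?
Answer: 14134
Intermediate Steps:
d(V, u) = 1
U*(91 + (-2*d(1, 6)*5)**2) = 74*(91 + (-2*1*5)**2) = 74*(91 + (-2*5)**2) = 74*(91 + (-10)**2) = 74*(91 + 100) = 74*191 = 14134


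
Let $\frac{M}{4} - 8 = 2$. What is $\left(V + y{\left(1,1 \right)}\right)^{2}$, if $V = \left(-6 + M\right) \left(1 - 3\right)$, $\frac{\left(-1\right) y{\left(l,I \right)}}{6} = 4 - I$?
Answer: $7396$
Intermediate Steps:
$M = 40$ ($M = 32 + 4 \cdot 2 = 32 + 8 = 40$)
$y{\left(l,I \right)} = -24 + 6 I$ ($y{\left(l,I \right)} = - 6 \left(4 - I\right) = -24 + 6 I$)
$V = -68$ ($V = \left(-6 + 40\right) \left(1 - 3\right) = 34 \left(-2\right) = -68$)
$\left(V + y{\left(1,1 \right)}\right)^{2} = \left(-68 + \left(-24 + 6 \cdot 1\right)\right)^{2} = \left(-68 + \left(-24 + 6\right)\right)^{2} = \left(-68 - 18\right)^{2} = \left(-86\right)^{2} = 7396$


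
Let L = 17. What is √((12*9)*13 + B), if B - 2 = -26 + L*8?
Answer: 2*√379 ≈ 38.936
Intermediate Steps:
B = 112 (B = 2 + (-26 + 17*8) = 2 + (-26 + 136) = 2 + 110 = 112)
√((12*9)*13 + B) = √((12*9)*13 + 112) = √(108*13 + 112) = √(1404 + 112) = √1516 = 2*√379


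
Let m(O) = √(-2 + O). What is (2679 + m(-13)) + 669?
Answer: 3348 + I*√15 ≈ 3348.0 + 3.873*I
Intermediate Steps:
(2679 + m(-13)) + 669 = (2679 + √(-2 - 13)) + 669 = (2679 + √(-15)) + 669 = (2679 + I*√15) + 669 = 3348 + I*√15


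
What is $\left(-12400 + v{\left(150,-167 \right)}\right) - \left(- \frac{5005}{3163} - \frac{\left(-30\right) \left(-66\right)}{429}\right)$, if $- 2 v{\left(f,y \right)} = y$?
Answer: $- \frac{1012374637}{82238} \approx -12310.0$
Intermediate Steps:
$v{\left(f,y \right)} = - \frac{y}{2}$
$\left(-12400 + v{\left(150,-167 \right)}\right) - \left(- \frac{5005}{3163} - \frac{\left(-30\right) \left(-66\right)}{429}\right) = \left(-12400 - - \frac{167}{2}\right) - \left(- \frac{5005}{3163} - \frac{\left(-30\right) \left(-66\right)}{429}\right) = \left(-12400 + \frac{167}{2}\right) + \left(1980 \cdot \frac{1}{429} - - \frac{5005}{3163}\right) = - \frac{24633}{2} + \left(\frac{60}{13} + \frac{5005}{3163}\right) = - \frac{24633}{2} + \frac{254845}{41119} = - \frac{1012374637}{82238}$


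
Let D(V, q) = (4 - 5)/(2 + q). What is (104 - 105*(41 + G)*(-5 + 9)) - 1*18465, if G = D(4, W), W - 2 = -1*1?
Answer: -35441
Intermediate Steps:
W = 1 (W = 2 - 1*1 = 2 - 1 = 1)
D(V, q) = -1/(2 + q)
G = -1/3 (G = -1/(2 + 1) = -1/3 ≈ -0.33333)
(104 - 105*(41 + G)*(-5 + 9)) - 1*18465 = (104 - 105*(41 - 1/3)*(-5 + 9)) - 1*18465 = (104 - 4270*4) - 18465 = (104 - 105*488/3) - 18465 = (104 - 17080) - 18465 = -16976 - 18465 = -35441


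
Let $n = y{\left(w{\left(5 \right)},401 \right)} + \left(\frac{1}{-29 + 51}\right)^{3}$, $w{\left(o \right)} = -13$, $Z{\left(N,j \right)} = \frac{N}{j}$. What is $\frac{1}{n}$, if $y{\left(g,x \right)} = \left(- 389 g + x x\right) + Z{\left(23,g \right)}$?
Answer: $\frac{138424}{22958482901} \approx 6.0293 \cdot 10^{-6}$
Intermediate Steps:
$y{\left(g,x \right)} = x^{2} - 389 g + \frac{23}{g}$ ($y{\left(g,x \right)} = \left(- 389 g + x x\right) + \frac{23}{g} = \left(- 389 g + x^{2}\right) + \frac{23}{g} = \left(x^{2} - 389 g\right) + \frac{23}{g} = x^{2} - 389 g + \frac{23}{g}$)
$n = \frac{22958482901}{138424}$ ($n = \left(401^{2} - -5057 + \frac{23}{-13}\right) + \left(\frac{1}{-29 + 51}\right)^{3} = \left(160801 + 5057 + 23 \left(- \frac{1}{13}\right)\right) + \left(\frac{1}{22}\right)^{3} = \left(160801 + 5057 - \frac{23}{13}\right) + \left(\frac{1}{22}\right)^{3} = \frac{2156131}{13} + \frac{1}{10648} = \frac{22958482901}{138424} \approx 1.6586 \cdot 10^{5}$)
$\frac{1}{n} = \frac{1}{\frac{22958482901}{138424}} = \frac{138424}{22958482901}$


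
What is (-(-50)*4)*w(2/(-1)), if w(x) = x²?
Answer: 800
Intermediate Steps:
(-(-50)*4)*w(2/(-1)) = (-(-50)*4)*(2/(-1))² = (-10*(-20))*(2*(-1))² = 200*(-2)² = 200*4 = 800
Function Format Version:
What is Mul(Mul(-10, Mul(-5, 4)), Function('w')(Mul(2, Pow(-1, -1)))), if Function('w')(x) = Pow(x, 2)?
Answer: 800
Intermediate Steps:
Mul(Mul(-10, Mul(-5, 4)), Function('w')(Mul(2, Pow(-1, -1)))) = Mul(Mul(-10, Mul(-5, 4)), Pow(Mul(2, Pow(-1, -1)), 2)) = Mul(Mul(-10, -20), Pow(Mul(2, -1), 2)) = Mul(200, Pow(-2, 2)) = Mul(200, 4) = 800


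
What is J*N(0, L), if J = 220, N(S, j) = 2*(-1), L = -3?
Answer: -440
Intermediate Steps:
N(S, j) = -2
J*N(0, L) = 220*(-2) = -440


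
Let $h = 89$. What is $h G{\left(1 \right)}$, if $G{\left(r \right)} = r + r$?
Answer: $178$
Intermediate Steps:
$G{\left(r \right)} = 2 r$
$h G{\left(1 \right)} = 89 \cdot 2 \cdot 1 = 89 \cdot 2 = 178$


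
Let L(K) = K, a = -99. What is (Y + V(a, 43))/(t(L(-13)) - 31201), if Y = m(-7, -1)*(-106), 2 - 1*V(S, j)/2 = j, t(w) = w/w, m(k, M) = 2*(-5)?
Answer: -163/5200 ≈ -0.031346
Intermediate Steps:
m(k, M) = -10
t(w) = 1
V(S, j) = 4 - 2*j
Y = 1060 (Y = -10*(-106) = 1060)
(Y + V(a, 43))/(t(L(-13)) - 31201) = (1060 + (4 - 2*43))/(1 - 31201) = (1060 + (4 - 86))/(-31200) = (1060 - 82)*(-1/31200) = 978*(-1/31200) = -163/5200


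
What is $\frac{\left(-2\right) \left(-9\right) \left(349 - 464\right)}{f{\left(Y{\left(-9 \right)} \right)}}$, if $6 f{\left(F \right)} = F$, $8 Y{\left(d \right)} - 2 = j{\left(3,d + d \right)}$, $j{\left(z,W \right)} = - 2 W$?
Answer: $- \frac{49680}{19} \approx -2614.7$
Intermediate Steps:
$Y{\left(d \right)} = \frac{1}{4} - \frac{d}{2}$ ($Y{\left(d \right)} = \frac{1}{4} + \frac{\left(-2\right) \left(d + d\right)}{8} = \frac{1}{4} + \frac{\left(-2\right) 2 d}{8} = \frac{1}{4} + \frac{\left(-4\right) d}{8} = \frac{1}{4} - \frac{d}{2}$)
$f{\left(F \right)} = \frac{F}{6}$
$\frac{\left(-2\right) \left(-9\right) \left(349 - 464\right)}{f{\left(Y{\left(-9 \right)} \right)}} = \frac{\left(-2\right) \left(-9\right) \left(349 - 464\right)}{\frac{1}{6} \left(\frac{1}{4} - - \frac{9}{2}\right)} = \frac{18 \left(-115\right)}{\frac{1}{6} \left(\frac{1}{4} + \frac{9}{2}\right)} = - \frac{2070}{\frac{1}{6} \cdot \frac{19}{4}} = - \frac{2070}{\frac{19}{24}} = \left(-2070\right) \frac{24}{19} = - \frac{49680}{19}$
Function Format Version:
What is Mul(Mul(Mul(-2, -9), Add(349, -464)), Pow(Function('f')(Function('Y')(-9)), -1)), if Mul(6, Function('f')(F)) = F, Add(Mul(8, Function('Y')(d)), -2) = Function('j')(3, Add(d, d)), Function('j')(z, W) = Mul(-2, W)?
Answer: Rational(-49680, 19) ≈ -2614.7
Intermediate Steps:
Function('Y')(d) = Add(Rational(1, 4), Mul(Rational(-1, 2), d)) (Function('Y')(d) = Add(Rational(1, 4), Mul(Rational(1, 8), Mul(-2, Add(d, d)))) = Add(Rational(1, 4), Mul(Rational(1, 8), Mul(-2, Mul(2, d)))) = Add(Rational(1, 4), Mul(Rational(1, 8), Mul(-4, d))) = Add(Rational(1, 4), Mul(Rational(-1, 2), d)))
Function('f')(F) = Mul(Rational(1, 6), F)
Mul(Mul(Mul(-2, -9), Add(349, -464)), Pow(Function('f')(Function('Y')(-9)), -1)) = Mul(Mul(Mul(-2, -9), Add(349, -464)), Pow(Mul(Rational(1, 6), Add(Rational(1, 4), Mul(Rational(-1, 2), -9))), -1)) = Mul(Mul(18, -115), Pow(Mul(Rational(1, 6), Add(Rational(1, 4), Rational(9, 2))), -1)) = Mul(-2070, Pow(Mul(Rational(1, 6), Rational(19, 4)), -1)) = Mul(-2070, Pow(Rational(19, 24), -1)) = Mul(-2070, Rational(24, 19)) = Rational(-49680, 19)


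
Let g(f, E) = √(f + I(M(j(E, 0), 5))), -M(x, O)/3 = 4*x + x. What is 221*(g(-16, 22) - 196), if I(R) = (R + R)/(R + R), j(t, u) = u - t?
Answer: -43316 + 221*I*√15 ≈ -43316.0 + 855.93*I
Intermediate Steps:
M(x, O) = -15*x (M(x, O) = -3*(4*x + x) = -15*x)
I(R) = 1 (I(R) = (2*R)/((2*R)) = (2*R)*(1/(2*R)) = 1)
g(f, E) = √(1 + f) (g(f, E) = √(f + 1) = √(1 + f))
221*(g(-16, 22) - 196) = 221*(√(1 - 16) - 196) = 221*(√(-15) - 196) = 221*(I*√15 - 196) = 221*(-196 + I*√15) = -43316 + 221*I*√15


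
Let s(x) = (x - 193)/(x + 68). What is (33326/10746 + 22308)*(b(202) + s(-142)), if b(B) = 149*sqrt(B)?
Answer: 40158978245/397602 + 17861754503*sqrt(202)/5373 ≈ 4.7349e+7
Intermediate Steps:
s(x) = (-193 + x)/(68 + x)
(33326/10746 + 22308)*(b(202) + s(-142)) = (33326/10746 + 22308)*(149*sqrt(202) + (-193 - 142)/(68 - 142)) = (33326*(1/10746) + 22308)*(149*sqrt(202) - 335/(-74)) = (16663/5373 + 22308)*(149*sqrt(202) - 1/74*(-335)) = 119877547*(149*sqrt(202) + 335/74)/5373 = 119877547*(335/74 + 149*sqrt(202))/5373 = 40158978245/397602 + 17861754503*sqrt(202)/5373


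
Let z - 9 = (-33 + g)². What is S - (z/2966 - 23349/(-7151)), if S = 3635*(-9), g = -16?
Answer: -346983626617/10604933 ≈ -32719.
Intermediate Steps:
z = 2410 (z = 9 + (-33 - 16)² = 9 + (-49)² = 9 + 2401 = 2410)
S = -32715
S - (z/2966 - 23349/(-7151)) = -32715 - (2410/2966 - 23349/(-7151)) = -32715 - (2410*(1/2966) - 23349*(-1/7151)) = -32715 - (1205/1483 + 23349/7151) = -32715 - 1*43243522/10604933 = -32715 - 43243522/10604933 = -346983626617/10604933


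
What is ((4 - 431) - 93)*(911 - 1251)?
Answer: 176800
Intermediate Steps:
((4 - 431) - 93)*(911 - 1251) = (-427 - 93)*(-340) = -520*(-340) = 176800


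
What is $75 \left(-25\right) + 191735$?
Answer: $189860$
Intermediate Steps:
$75 \left(-25\right) + 191735 = -1875 + 191735 = 189860$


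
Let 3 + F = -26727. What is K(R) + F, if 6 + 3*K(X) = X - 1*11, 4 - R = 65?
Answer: -26756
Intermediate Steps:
F = -26730 (F = -3 - 26727 = -26730)
R = -61 (R = 4 - 1*65 = 4 - 65 = -61)
K(X) = -17/3 + X/3 (K(X) = -2 + (X - 1*11)/3 = -2 + (X - 11)/3 = -2 + (-11 + X)/3 = -2 + (-11/3 + X/3) = -17/3 + X/3)
K(R) + F = (-17/3 + (1/3)*(-61)) - 26730 = (-17/3 - 61/3) - 26730 = -26 - 26730 = -26756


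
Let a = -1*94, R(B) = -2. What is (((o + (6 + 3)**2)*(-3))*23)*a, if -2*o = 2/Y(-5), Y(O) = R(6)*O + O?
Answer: 2620344/5 ≈ 5.2407e+5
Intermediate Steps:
Y(O) = -O (Y(O) = -2*O + O = -O)
o = -1/5 (o = -1/((-1*(-5))) = -1/5 ≈ -0.20000)
a = -94
(((o + (6 + 3)**2)*(-3))*23)*a = (((-1/5 + (6 + 3)**2)*(-3))*23)*(-94) = (((-1/5 + 9**2)*(-3))*23)*(-94) = (((-1/5 + 81)*(-3))*23)*(-94) = (((404/5)*(-3))*23)*(-94) = -1212/5*23*(-94) = -27876/5*(-94) = 2620344/5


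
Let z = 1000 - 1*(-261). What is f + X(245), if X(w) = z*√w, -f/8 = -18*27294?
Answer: 3930336 + 8827*√5 ≈ 3.9501e+6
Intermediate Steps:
z = 1261 (z = 1000 + 261 = 1261)
f = 3930336 (f = -(-144)*27294 = -8*(-491292) = 3930336)
X(w) = 1261*√w
f + X(245) = 3930336 + 1261*√245 = 3930336 + 1261*(7*√5) = 3930336 + 8827*√5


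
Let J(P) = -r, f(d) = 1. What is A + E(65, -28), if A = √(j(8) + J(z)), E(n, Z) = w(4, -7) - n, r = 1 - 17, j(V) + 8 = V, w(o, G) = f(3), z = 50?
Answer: -60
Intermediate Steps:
w(o, G) = 1
j(V) = -8 + V
r = -16
J(P) = 16 (J(P) = -1*(-16) = 16)
E(n, Z) = 1 - n
A = 4 (A = √((-8 + 8) + 16) = √(0 + 16) = √16 = 4)
A + E(65, -28) = 4 + (1 - 1*65) = 4 + (1 - 65) = 4 - 64 = -60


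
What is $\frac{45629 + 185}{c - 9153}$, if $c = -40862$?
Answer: $- \frac{45814}{50015} \approx -0.91601$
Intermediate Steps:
$\frac{45629 + 185}{c - 9153} = \frac{45629 + 185}{-40862 - 9153} = \frac{45814}{-50015} = 45814 \left(- \frac{1}{50015}\right) = - \frac{45814}{50015}$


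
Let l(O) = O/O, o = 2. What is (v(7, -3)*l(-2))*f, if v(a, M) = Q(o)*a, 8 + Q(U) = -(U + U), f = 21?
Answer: -1764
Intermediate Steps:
Q(U) = -8 - 2*U (Q(U) = -8 - (U + U) = -8 - 2*U)
l(O) = 1
v(a, M) = -12*a (v(a, M) = (-8 - 2*2)*a = (-8 - 4)*a = -12*a)
(v(7, -3)*l(-2))*f = (-12*7*1)*21 = -84*1*21 = -84*21 = -1764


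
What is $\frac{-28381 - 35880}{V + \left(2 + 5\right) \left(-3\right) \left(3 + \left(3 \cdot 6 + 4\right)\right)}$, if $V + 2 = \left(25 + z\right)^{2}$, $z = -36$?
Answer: $\frac{64261}{406} \approx 158.28$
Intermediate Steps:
$V = 119$ ($V = -2 + \left(25 - 36\right)^{2} = -2 + \left(-11\right)^{2} = -2 + 121 = 119$)
$\frac{-28381 - 35880}{V + \left(2 + 5\right) \left(-3\right) \left(3 + \left(3 \cdot 6 + 4\right)\right)} = \frac{-28381 - 35880}{119 + \left(2 + 5\right) \left(-3\right) \left(3 + \left(3 \cdot 6 + 4\right)\right)} = - \frac{64261}{119 + 7 \left(-3\right) \left(3 + \left(18 + 4\right)\right)} = - \frac{64261}{119 - 21 \left(3 + 22\right)} = - \frac{64261}{119 - 525} = - \frac{64261}{-406} = \left(-64261\right) \left(- \frac{1}{406}\right) = \frac{64261}{406}$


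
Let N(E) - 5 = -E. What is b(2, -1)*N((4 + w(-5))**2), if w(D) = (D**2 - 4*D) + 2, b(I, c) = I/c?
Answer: 5192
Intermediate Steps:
w(D) = 2 + D**2 - 4*D
N(E) = 5 - E
b(2, -1)*N((4 + w(-5))**2) = (2/(-1))*(5 - (4 + (2 + (-5)**2 - 4*(-5)))**2) = (2*(-1))*(5 - (4 + (2 + 25 + 20))**2) = -2*(5 - (4 + 47)**2) = -2*(5 - 1*51**2) = -2*(5 - 1*2601) = -2*(5 - 2601) = -2*(-2596) = 5192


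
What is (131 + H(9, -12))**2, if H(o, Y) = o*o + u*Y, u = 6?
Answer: 19600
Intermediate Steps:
H(o, Y) = o**2 + 6*Y (H(o, Y) = o*o + 6*Y = o**2 + 6*Y)
(131 + H(9, -12))**2 = (131 + (9**2 + 6*(-12)))**2 = (131 + (81 - 72))**2 = (131 + 9)**2 = 140**2 = 19600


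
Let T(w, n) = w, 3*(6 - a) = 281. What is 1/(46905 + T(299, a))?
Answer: 1/47204 ≈ 2.1185e-5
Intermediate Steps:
a = -263/3 (a = 6 - ⅓*281 = 6 - 281/3 = -263/3 ≈ -87.667)
1/(46905 + T(299, a)) = 1/(46905 + 299) = 1/47204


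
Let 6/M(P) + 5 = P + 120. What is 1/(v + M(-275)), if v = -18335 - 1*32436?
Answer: -80/4061683 ≈ -1.9696e-5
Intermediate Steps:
M(P) = 6/(115 + P) (M(P) = 6/(-5 + (P + 120)) = 6/(-5 + (120 + P)) = 6/(115 + P))
v = -50771 (v = -18335 - 32436 = -50771)
1/(v + M(-275)) = 1/(-50771 + 6/(115 - 275)) = 1/(-50771 + 6/(-160)) = 1/(-50771 + 6*(-1/160)) = 1/(-50771 - 3/80) = 1/(-4061683/80) = -80/4061683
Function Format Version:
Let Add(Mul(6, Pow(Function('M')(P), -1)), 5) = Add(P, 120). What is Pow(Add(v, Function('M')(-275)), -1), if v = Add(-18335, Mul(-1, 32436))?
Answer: Rational(-80, 4061683) ≈ -1.9696e-5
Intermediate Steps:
Function('M')(P) = Mul(6, Pow(Add(115, P), -1)) (Function('M')(P) = Mul(6, Pow(Add(-5, Add(P, 120)), -1)) = Mul(6, Pow(Add(-5, Add(120, P)), -1)) = Mul(6, Pow(Add(115, P), -1)))
v = -50771 (v = Add(-18335, -32436) = -50771)
Pow(Add(v, Function('M')(-275)), -1) = Pow(Add(-50771, Mul(6, Pow(Add(115, -275), -1))), -1) = Pow(Add(-50771, Mul(6, Pow(-160, -1))), -1) = Pow(Add(-50771, Mul(6, Rational(-1, 160))), -1) = Pow(Add(-50771, Rational(-3, 80)), -1) = Pow(Rational(-4061683, 80), -1) = Rational(-80, 4061683)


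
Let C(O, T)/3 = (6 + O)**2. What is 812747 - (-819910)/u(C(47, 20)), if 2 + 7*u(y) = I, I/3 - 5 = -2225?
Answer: 2704390572/3331 ≈ 8.1189e+5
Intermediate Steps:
I = -6660 (I = 15 + 3*(-2225) = 15 - 6675 = -6660)
C(O, T) = 3*(6 + O)**2
u(y) = -6662/7 (u(y) = -2/7 + (1/7)*(-6660) = -2/7 - 6660/7 = -6662/7)
812747 - (-819910)/u(C(47, 20)) = 812747 - (-819910)/(-6662/7) = 812747 - (-819910)*(-7)/6662 = 812747 - 1*2869685/3331 = 812747 - 2869685/3331 = 2704390572/3331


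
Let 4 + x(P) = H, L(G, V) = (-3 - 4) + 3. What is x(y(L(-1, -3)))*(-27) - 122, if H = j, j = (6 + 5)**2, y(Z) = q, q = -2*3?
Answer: -3281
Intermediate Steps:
L(G, V) = -4 (L(G, V) = -7 + 3 = -4)
q = -6
y(Z) = -6
j = 121 (j = 11**2 = 121)
H = 121
x(P) = 117 (x(P) = -4 + 121 = 117)
x(y(L(-1, -3)))*(-27) - 122 = 117*(-27) - 122 = -3159 - 122 = -3281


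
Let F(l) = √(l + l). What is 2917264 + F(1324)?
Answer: 2917264 + 2*√662 ≈ 2.9173e+6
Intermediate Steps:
F(l) = √2*√l (F(l) = √(2*l) = √2*√l)
2917264 + F(1324) = 2917264 + √2*√1324 = 2917264 + √2*(2*√331) = 2917264 + 2*√662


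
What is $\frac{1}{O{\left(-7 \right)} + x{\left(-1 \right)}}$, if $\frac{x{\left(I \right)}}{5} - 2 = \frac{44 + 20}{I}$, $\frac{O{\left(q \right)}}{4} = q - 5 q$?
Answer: $- \frac{1}{198} \approx -0.0050505$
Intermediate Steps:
$O{\left(q \right)} = - 16 q$ ($O{\left(q \right)} = 4 \left(q - 5 q\right) = 4 \left(- 4 q\right) = - 16 q$)
$x{\left(I \right)} = 10 + \frac{320}{I}$ ($x{\left(I \right)} = 10 + 5 \frac{44 + 20}{I} = 10 + 5 \frac{64}{I} = 10 + \frac{320}{I}$)
$\frac{1}{O{\left(-7 \right)} + x{\left(-1 \right)}} = \frac{1}{\left(-16\right) \left(-7\right) + \left(10 + \frac{320}{-1}\right)} = \frac{1}{112 + \left(10 + 320 \left(-1\right)\right)} = \frac{1}{112 + \left(10 - 320\right)} = \frac{1}{112 - 310} = \frac{1}{-198} = - \frac{1}{198}$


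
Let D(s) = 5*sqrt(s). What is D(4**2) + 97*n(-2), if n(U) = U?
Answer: -174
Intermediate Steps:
D(4**2) + 97*n(-2) = 5*sqrt(4**2) + 97*(-2) = 5*sqrt(16) - 194 = 5*4 - 194 = 20 - 194 = -174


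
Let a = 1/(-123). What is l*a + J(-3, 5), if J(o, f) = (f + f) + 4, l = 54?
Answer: 556/41 ≈ 13.561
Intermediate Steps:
J(o, f) = 4 + 2*f (J(o, f) = 2*f + 4 = 4 + 2*f)
a = -1/123 ≈ -0.0081301
l*a + J(-3, 5) = 54*(-1/123) + (4 + 2*5) = -18/41 + (4 + 10) = -18/41 + 14 = 556/41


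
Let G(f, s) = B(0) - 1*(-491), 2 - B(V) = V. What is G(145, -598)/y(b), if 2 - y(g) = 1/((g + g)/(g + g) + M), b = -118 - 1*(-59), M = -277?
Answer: 136068/553 ≈ 246.05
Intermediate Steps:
B(V) = 2 - V
G(f, s) = 493 (G(f, s) = (2 - 1*0) - 1*(-491) = (2 + 0) + 491 = 2 + 491 = 493)
b = -59 (b = -118 + 59 = -59)
y(g) = 553/276 (y(g) = 2 - 1/((g + g)/(g + g) - 277) = 2 - 1/((2*g)/((2*g)) - 277) = 2 - 1/((2*g)*(1/(2*g)) - 277) = 2 - 1/(1 - 277) = 2 - 1/(-276) = 2 - 1*(-1/276) = 2 + 1/276 = 553/276)
G(145, -598)/y(b) = 493/(553/276) = 493*(276/553) = 136068/553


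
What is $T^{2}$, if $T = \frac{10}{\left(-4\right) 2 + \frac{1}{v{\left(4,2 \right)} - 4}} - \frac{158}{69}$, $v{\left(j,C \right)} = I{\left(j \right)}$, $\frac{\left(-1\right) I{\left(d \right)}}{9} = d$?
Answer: $\frac{75724804}{6056521} \approx 12.503$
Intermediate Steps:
$I{\left(d \right)} = - 9 d$
$v{\left(j,C \right)} = - 9 j$
$T = - \frac{8702}{2461}$ ($T = \frac{10}{\left(-4\right) 2 + \frac{1}{\left(-9\right) 4 - 4}} - \frac{158}{69} = \frac{10}{-8 + \frac{1}{-36 - 4}} - \frac{158}{69} = \frac{10}{-8 + \frac{1}{-40}} - \frac{158}{69} = \frac{10}{-8 - \frac{1}{40}} - \frac{158}{69} = \frac{10}{- \frac{321}{40}} - \frac{158}{69} = 10 \left(- \frac{40}{321}\right) - \frac{158}{69} = - \frac{400}{321} - \frac{158}{69} = - \frac{8702}{2461} \approx -3.536$)
$T^{2} = \left(- \frac{8702}{2461}\right)^{2} = \frac{75724804}{6056521}$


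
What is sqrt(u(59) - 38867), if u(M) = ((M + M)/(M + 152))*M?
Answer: 5*I*sqrt(69157149)/211 ≈ 197.06*I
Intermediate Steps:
u(M) = 2*M**2/(152 + M) (u(M) = ((2*M)/(152 + M))*M = (2*M/(152 + M))*M = 2*M**2/(152 + M))
sqrt(u(59) - 38867) = sqrt(2*59**2/(152 + 59) - 38867) = sqrt(2*3481/211 - 38867) = sqrt(2*3481*(1/211) - 38867) = sqrt(6962/211 - 38867) = sqrt(-8193975/211) = 5*I*sqrt(69157149)/211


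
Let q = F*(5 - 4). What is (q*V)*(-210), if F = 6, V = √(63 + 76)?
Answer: -1260*√139 ≈ -14855.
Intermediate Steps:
V = √139 ≈ 11.790
q = 6 (q = 6*(5 - 4) = 6*1 = 6)
(q*V)*(-210) = (6*√139)*(-210) = -1260*√139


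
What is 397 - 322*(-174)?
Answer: 56425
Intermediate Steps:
397 - 322*(-174) = 397 + 56028 = 56425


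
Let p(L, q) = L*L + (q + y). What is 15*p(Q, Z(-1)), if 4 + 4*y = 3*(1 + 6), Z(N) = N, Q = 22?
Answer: 29235/4 ≈ 7308.8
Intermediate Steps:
y = 17/4 (y = -1 + (3*(1 + 6))/4 = -1 + (3*7)/4 = -1 + (¼)*21 = -1 + 21/4 = 17/4 ≈ 4.2500)
p(L, q) = 17/4 + q + L² (p(L, q) = L*L + (q + 17/4) = L² + (17/4 + q) = 17/4 + q + L²)
15*p(Q, Z(-1)) = 15*(17/4 - 1 + 22²) = 15*(17/4 - 1 + 484) = 15*(1949/4) = 29235/4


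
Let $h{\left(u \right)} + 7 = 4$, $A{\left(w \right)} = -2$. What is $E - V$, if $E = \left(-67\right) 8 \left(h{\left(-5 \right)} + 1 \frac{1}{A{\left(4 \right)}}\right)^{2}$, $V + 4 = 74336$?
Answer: $-80898$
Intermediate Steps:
$V = 74332$ ($V = -4 + 74336 = 74332$)
$h{\left(u \right)} = -3$ ($h{\left(u \right)} = -7 + 4 = -3$)
$E = -6566$ ($E = \left(-67\right) 8 \left(-3 + 1 \frac{1}{-2}\right)^{2} = - 536 \left(-3 + 1 \left(- \frac{1}{2}\right)\right)^{2} = - 536 \left(-3 - \frac{1}{2}\right)^{2} = - 536 \left(- \frac{7}{2}\right)^{2} = \left(-536\right) \frac{49}{4} = -6566$)
$E - V = -6566 - 74332 = -80898$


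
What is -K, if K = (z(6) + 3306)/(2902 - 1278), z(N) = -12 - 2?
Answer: -823/406 ≈ -2.0271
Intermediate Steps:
z(N) = -14
K = 823/406 (K = (-14 + 3306)/(2902 - 1278) = 3292/1624 = 3292*(1/1624) = 823/406 ≈ 2.0271)
-K = -1*823/406 = -823/406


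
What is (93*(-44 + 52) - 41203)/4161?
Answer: -40459/4161 ≈ -9.7234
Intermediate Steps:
(93*(-44 + 52) - 41203)/4161 = (93*8 - 41203)*(1/4161) = (744 - 41203)*(1/4161) = -40459*1/4161 = -40459/4161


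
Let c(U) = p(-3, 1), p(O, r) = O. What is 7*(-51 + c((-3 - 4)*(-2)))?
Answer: -378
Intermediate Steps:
c(U) = -3
7*(-51 + c((-3 - 4)*(-2))) = 7*(-51 - 3) = 7*(-54) = -378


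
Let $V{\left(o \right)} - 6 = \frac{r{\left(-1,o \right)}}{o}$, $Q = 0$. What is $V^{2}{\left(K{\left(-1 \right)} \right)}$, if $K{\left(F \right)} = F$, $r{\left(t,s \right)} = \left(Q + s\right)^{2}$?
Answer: $25$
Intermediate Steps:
$r{\left(t,s \right)} = s^{2}$ ($r{\left(t,s \right)} = \left(0 + s\right)^{2} = s^{2}$)
$V{\left(o \right)} = 6 + o$ ($V{\left(o \right)} = 6 + \frac{o^{2}}{o} = 6 + o$)
$V^{2}{\left(K{\left(-1 \right)} \right)} = \left(6 - 1\right)^{2} = 5^{2} = 25$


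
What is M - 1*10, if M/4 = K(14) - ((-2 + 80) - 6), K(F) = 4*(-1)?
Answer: -314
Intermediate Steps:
K(F) = -4
M = -304 (M = 4*(-4 - ((-2 + 80) - 6)) = 4*(-4 - (78 - 6)) = 4*(-4 - 1*72) = 4*(-4 - 72) = 4*(-76) = -304)
M - 1*10 = -304 - 1*10 = -304 - 10 = -314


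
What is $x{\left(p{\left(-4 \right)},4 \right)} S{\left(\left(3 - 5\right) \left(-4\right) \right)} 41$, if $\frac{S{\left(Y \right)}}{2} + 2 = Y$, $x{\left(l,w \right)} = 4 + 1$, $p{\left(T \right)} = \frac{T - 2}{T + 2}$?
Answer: $2460$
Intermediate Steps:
$p{\left(T \right)} = \frac{-2 + T}{2 + T}$
$x{\left(l,w \right)} = 5$
$S{\left(Y \right)} = -4 + 2 Y$
$x{\left(p{\left(-4 \right)},4 \right)} S{\left(\left(3 - 5\right) \left(-4\right) \right)} 41 = 5 \left(-4 + 2 \left(3 - 5\right) \left(-4\right)\right) 41 = 5 \left(-4 + 2 \left(\left(-2\right) \left(-4\right)\right)\right) 41 = 5 \left(-4 + 2 \cdot 8\right) 41 = 5 \left(-4 + 16\right) 41 = 5 \cdot 12 \cdot 41 = 60 \cdot 41 = 2460$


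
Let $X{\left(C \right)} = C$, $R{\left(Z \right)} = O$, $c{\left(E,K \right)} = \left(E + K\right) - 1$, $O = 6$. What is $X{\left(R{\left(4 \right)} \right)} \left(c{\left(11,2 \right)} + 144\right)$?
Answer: $936$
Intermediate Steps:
$c{\left(E,K \right)} = -1 + E + K$
$R{\left(Z \right)} = 6$
$X{\left(R{\left(4 \right)} \right)} \left(c{\left(11,2 \right)} + 144\right) = 6 \left(\left(-1 + 11 + 2\right) + 144\right) = 6 \left(12 + 144\right) = 6 \cdot 156 = 936$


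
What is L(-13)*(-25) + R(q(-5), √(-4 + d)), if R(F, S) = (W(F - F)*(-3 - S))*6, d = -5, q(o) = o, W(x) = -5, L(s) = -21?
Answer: 615 + 90*I ≈ 615.0 + 90.0*I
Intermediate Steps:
R(F, S) = 90 + 30*S (R(F, S) = -5*(-3 - S)*6 = (15 + 5*S)*6 = 90 + 30*S)
L(-13)*(-25) + R(q(-5), √(-4 + d)) = -21*(-25) + (90 + 30*√(-4 - 5)) = 525 + (90 + 30*√(-9)) = 525 + (90 + 30*(3*I)) = 525 + (90 + 90*I) = 615 + 90*I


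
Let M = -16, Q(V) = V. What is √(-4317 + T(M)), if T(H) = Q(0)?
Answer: I*√4317 ≈ 65.704*I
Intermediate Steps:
T(H) = 0
√(-4317 + T(M)) = √(-4317 + 0) = √(-4317) = I*√4317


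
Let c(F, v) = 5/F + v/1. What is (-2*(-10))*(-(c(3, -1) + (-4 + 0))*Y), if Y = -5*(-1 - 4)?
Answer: 5000/3 ≈ 1666.7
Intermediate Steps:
Y = 25 (Y = -5*(-5) = 25)
c(F, v) = v + 5/F (c(F, v) = 5/F + v*1 = 5/F + v = v + 5/F)
(-2*(-10))*(-(c(3, -1) + (-4 + 0))*Y) = (-2*(-10))*(-((-1 + 5/3) + (-4 + 0))*25) = (-1*(-20))*(-((-1 + 5*(⅓)) - 4)*25) = 20*(-((-1 + 5/3) - 4)*25) = 20*(-(⅔ - 4)*25) = 20*(-(-10)*25/3) = 20*(-1*(-250/3)) = 20*(250/3) = 5000/3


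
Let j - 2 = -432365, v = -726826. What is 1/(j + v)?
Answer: -1/1159189 ≈ -8.6267e-7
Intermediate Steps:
j = -432363 (j = 2 - 432365 = -432363)
1/(j + v) = 1/(-432363 - 726826) = 1/(-1159189) = -1/1159189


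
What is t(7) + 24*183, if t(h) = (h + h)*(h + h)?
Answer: 4588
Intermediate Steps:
t(h) = 4*h² (t(h) = (2*h)*(2*h) = 4*h²)
t(7) + 24*183 = 4*7² + 24*183 = 4*49 + 4392 = 196 + 4392 = 4588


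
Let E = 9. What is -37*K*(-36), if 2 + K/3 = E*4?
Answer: 135864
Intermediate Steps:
K = 102 (K = -6 + 3*(9*4) = -6 + 3*36 = -6 + 108 = 102)
-37*K*(-36) = -37*102*(-36) = -3774*(-36) = 135864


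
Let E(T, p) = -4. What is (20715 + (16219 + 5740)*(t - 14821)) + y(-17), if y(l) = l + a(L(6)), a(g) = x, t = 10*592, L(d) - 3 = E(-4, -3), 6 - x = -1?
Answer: -195436354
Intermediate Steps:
x = 7 (x = 6 - 1*(-1) = 6 + 1 = 7)
L(d) = -1 (L(d) = 3 - 4 = -1)
t = 5920
a(g) = 7
y(l) = 7 + l (y(l) = l + 7 = 7 + l)
(20715 + (16219 + 5740)*(t - 14821)) + y(-17) = (20715 + (16219 + 5740)*(5920 - 14821)) + (7 - 17) = (20715 + 21959*(-8901)) - 10 = (20715 - 195457059) - 10 = -195436344 - 10 = -195436354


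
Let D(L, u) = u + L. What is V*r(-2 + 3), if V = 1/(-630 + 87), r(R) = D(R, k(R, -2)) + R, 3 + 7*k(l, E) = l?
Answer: -4/1267 ≈ -0.0031571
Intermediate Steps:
k(l, E) = -3/7 + l/7
D(L, u) = L + u
r(R) = -3/7 + 15*R/7 (r(R) = (R + (-3/7 + R/7)) + R = (-3/7 + 8*R/7) + R = -3/7 + 15*R/7)
V = -1/543 (V = 1/(-543) = -1/543 ≈ -0.0018416)
V*r(-2 + 3) = -(-3/7 + 15*(-2 + 3)/7)/543 = -(-3/7 + (15/7)*1)/543 = -(-3/7 + 15/7)/543 = -1/543*12/7 = -4/1267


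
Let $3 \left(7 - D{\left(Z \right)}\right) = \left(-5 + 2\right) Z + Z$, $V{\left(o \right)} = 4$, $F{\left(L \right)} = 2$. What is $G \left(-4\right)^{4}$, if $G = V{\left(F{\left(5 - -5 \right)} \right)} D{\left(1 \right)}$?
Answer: $\frac{23552}{3} \approx 7850.7$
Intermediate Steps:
$D{\left(Z \right)} = 7 + \frac{2 Z}{3}$ ($D{\left(Z \right)} = 7 - \frac{\left(-5 + 2\right) Z + Z}{3} = 7 - \frac{- 3 Z + Z}{3} = 7 - \frac{\left(-2\right) Z}{3} = 7 + \frac{2 Z}{3}$)
$G = \frac{92}{3}$ ($G = 4 \left(7 + \frac{2}{3} \cdot 1\right) = 4 \left(7 + \frac{2}{3}\right) = 4 \cdot \frac{23}{3} = \frac{92}{3} \approx 30.667$)
$G \left(-4\right)^{4} = \frac{92 \left(-4\right)^{4}}{3} = \frac{92}{3} \cdot 256 = \frac{23552}{3}$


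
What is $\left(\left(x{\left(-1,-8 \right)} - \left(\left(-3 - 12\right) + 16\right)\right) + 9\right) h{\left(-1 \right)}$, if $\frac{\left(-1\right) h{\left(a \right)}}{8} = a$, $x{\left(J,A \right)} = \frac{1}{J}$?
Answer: $56$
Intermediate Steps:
$h{\left(a \right)} = - 8 a$
$\left(\left(x{\left(-1,-8 \right)} - \left(\left(-3 - 12\right) + 16\right)\right) + 9\right) h{\left(-1 \right)} = \left(\left(\frac{1}{-1} - \left(\left(-3 - 12\right) + 16\right)\right) + 9\right) \left(\left(-8\right) \left(-1\right)\right) = \left(\left(-1 - \left(-15 + 16\right)\right) + 9\right) 8 = \left(\left(-1 - 1\right) + 9\right) 8 = \left(-2 + 9\right) 8 = 7 \cdot 8 = 56$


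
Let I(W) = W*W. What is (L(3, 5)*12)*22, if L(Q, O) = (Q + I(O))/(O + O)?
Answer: 3696/5 ≈ 739.20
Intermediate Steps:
I(W) = W²
L(Q, O) = (Q + O²)/(2*O) (L(Q, O) = (Q + O²)/(O + O) = (Q + O²)/((2*O)) = (Q + O²)*(1/(2*O)) = (Q + O²)/(2*O))
(L(3, 5)*12)*22 = (((½)*(3 + 5²)/5)*12)*22 = (((½)*(⅕)*(3 + 25))*12)*22 = (((½)*(⅕)*28)*12)*22 = ((14/5)*12)*22 = (168/5)*22 = 3696/5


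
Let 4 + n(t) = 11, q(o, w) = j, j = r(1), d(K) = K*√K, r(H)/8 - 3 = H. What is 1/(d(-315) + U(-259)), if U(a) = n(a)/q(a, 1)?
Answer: 32/4572288007 + 138240*I*√35/4572288007 ≈ 6.9987e-9 + 0.00017887*I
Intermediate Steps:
r(H) = 24 + 8*H
d(K) = K^(3/2)
j = 32 (j = 24 + 8*1 = 24 + 8 = 32)
q(o, w) = 32
n(t) = 7 (n(t) = -4 + 11 = 7)
U(a) = 7/32
1/(d(-315) + U(-259)) = 1/((-315)^(3/2) + 7/32) = 1/(-945*I*√35 + 7/32) = 1/(7/32 - 945*I*√35)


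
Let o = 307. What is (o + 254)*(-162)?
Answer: -90882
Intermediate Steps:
(o + 254)*(-162) = (307 + 254)*(-162) = 561*(-162) = -90882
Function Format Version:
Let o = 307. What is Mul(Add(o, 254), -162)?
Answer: -90882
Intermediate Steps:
Mul(Add(o, 254), -162) = Mul(Add(307, 254), -162) = Mul(561, -162) = -90882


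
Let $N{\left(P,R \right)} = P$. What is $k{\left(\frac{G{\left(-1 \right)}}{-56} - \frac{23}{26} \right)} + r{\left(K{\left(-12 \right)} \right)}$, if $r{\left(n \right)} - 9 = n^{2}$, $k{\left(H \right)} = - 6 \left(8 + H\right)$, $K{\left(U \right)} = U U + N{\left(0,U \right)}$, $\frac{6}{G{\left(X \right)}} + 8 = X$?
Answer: $\frac{3767807}{182} \approx 20702.0$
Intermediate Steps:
$G{\left(X \right)} = \frac{6}{-8 + X}$
$K{\left(U \right)} = U^{2}$ ($K{\left(U \right)} = U U + 0 = U^{2} + 0 = U^{2}$)
$k{\left(H \right)} = -48 - 6 H$
$r{\left(n \right)} = 9 + n^{2}$
$k{\left(\frac{G{\left(-1 \right)}}{-56} - \frac{23}{26} \right)} + r{\left(K{\left(-12 \right)} \right)} = \left(-48 - 6 \left(\frac{6 \frac{1}{-8 - 1}}{-56} - \frac{23}{26}\right)\right) + \left(9 + \left(\left(-12\right)^{2}\right)^{2}\right) = \left(-48 - 6 \left(\frac{6}{-9} \left(- \frac{1}{56}\right) - \frac{23}{26}\right)\right) + \left(9 + 144^{2}\right) = \left(-48 - 6 \left(6 \left(- \frac{1}{9}\right) \left(- \frac{1}{56}\right) - \frac{23}{26}\right)\right) + \left(9 + 20736\right) = \left(-48 - 6 \left(\left(- \frac{2}{3}\right) \left(- \frac{1}{56}\right) - \frac{23}{26}\right)\right) + 20745 = \left(-48 - 6 \left(\frac{1}{84} - \frac{23}{26}\right)\right) + 20745 = \left(-48 - - \frac{953}{182}\right) + 20745 = \left(-48 + \frac{953}{182}\right) + 20745 = - \frac{7783}{182} + 20745 = \frac{3767807}{182}$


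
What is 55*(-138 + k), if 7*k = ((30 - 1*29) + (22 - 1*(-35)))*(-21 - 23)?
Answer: -193490/7 ≈ -27641.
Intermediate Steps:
k = -2552/7 (k = (((30 - 1*29) + (22 - 1*(-35)))*(-21 - 23))/7 = (((30 - 29) + (22 + 35))*(-44))/7 = ((1 + 57)*(-44))/7 = (58*(-44))/7 = (⅐)*(-2552) = -2552/7 ≈ -364.57)
55*(-138 + k) = 55*(-138 - 2552/7) = 55*(-3518/7) = -193490/7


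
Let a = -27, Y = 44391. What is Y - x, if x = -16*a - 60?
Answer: 44019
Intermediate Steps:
x = 372 (x = -16*(-27) - 60 = 432 - 60 = 372)
Y - x = 44391 - 1*372 = 44391 - 372 = 44019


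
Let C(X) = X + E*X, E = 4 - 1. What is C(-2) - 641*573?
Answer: -367301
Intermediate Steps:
E = 3
C(X) = 4*X (C(X) = X + 3*X = 4*X)
C(-2) - 641*573 = 4*(-2) - 641*573 = -8 - 367293 = -367301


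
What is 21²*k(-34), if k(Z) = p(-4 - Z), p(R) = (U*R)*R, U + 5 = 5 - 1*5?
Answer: -1984500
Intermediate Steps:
U = -5 (U = -5 + (5 - 1*5) = -5 + (5 - 5) = -5 + 0 = -5)
p(R) = -5*R² (p(R) = (-5*R)*R = -5*R²)
k(Z) = -5*(-4 - Z)²
21²*k(-34) = 21²*(-5*(4 - 34)²) = 441*(-5*(-30)²) = 441*(-5*900) = 441*(-4500) = -1984500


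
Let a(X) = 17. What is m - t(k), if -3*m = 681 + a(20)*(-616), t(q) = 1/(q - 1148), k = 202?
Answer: 9262289/2838 ≈ 3263.7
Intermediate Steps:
t(q) = 1/(-1148 + q)
m = 9791/3 (m = -(681 + 17*(-616))/3 = -(681 - 10472)/3 = -⅓*(-9791) = 9791/3 ≈ 3263.7)
m - t(k) = 9791/3 - 1/(-1148 + 202) = 9791/3 - 1/(-946) = 9791/3 - 1*(-1/946) = 9791/3 + 1/946 = 9262289/2838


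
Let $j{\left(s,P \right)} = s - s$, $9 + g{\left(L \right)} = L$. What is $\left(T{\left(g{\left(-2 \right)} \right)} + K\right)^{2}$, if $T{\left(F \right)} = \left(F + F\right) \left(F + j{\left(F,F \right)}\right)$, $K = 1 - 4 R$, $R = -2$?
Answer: $63001$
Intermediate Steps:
$g{\left(L \right)} = -9 + L$
$j{\left(s,P \right)} = 0$
$K = 9$ ($K = 1 - -8 = 1 + 8 = 9$)
$T{\left(F \right)} = 2 F^{2}$ ($T{\left(F \right)} = \left(F + F\right) \left(F + 0\right) = 2 F F = 2 F^{2}$)
$\left(T{\left(g{\left(-2 \right)} \right)} + K\right)^{2} = \left(2 \left(-9 - 2\right)^{2} + 9\right)^{2} = \left(2 \left(-11\right)^{2} + 9\right)^{2} = \left(2 \cdot 121 + 9\right)^{2} = \left(242 + 9\right)^{2} = 251^{2} = 63001$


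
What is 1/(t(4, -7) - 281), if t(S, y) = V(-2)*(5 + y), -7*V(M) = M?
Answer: -7/1971 ≈ -0.0035515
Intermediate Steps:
V(M) = -M/7
t(S, y) = 10/7 + 2*y/7 (t(S, y) = (-1/7*(-2))*(5 + y) = 2*(5 + y)/7 = 10/7 + 2*y/7)
1/(t(4, -7) - 281) = 1/((10/7 + (2/7)*(-7)) - 281) = 1/((10/7 - 2) - 281) = 1/(-4/7 - 281) = 1/(-1971/7) = -7/1971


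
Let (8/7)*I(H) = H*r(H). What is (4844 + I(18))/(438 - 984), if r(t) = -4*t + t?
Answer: -1141/156 ≈ -7.3141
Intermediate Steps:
r(t) = -3*t
I(H) = -21*H**2/8 (I(H) = 7*(H*(-3*H))/8 = 7*(-3*H**2)/8 = -21*H**2/8)
(4844 + I(18))/(438 - 984) = (4844 - 21/8*18**2)/(438 - 984) = (4844 - 21/8*324)/(-546) = (4844 - 1701/2)*(-1/546) = (7987/2)*(-1/546) = -1141/156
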